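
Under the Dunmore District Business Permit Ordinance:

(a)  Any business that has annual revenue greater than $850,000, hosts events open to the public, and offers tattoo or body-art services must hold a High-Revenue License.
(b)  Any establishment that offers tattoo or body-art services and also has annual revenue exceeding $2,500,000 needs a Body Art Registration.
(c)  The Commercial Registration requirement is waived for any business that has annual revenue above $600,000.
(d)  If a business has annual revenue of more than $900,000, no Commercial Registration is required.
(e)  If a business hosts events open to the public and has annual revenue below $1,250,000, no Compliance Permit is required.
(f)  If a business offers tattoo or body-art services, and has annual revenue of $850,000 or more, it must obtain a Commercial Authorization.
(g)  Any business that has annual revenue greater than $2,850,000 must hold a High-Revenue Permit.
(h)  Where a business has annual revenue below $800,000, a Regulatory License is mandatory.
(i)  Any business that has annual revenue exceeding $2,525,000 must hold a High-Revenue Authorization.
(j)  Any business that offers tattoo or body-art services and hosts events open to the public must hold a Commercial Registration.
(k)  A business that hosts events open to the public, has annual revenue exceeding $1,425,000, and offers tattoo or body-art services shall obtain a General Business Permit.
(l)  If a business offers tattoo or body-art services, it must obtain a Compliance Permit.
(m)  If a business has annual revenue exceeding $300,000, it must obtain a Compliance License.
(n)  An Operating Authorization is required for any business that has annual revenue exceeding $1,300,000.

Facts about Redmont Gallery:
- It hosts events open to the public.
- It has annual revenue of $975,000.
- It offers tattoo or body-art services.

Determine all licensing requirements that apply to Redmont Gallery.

(a) revenue $975,000 > $850,000; hosts events open to the public; offers tattoo or body-art services → High-Revenue License required.
(b) offers tattoo or body-art services; revenue $975,000 ≤ $2,500,000 → Body Art Registration not required.
(c) revenue $975,000 > $600,000 → exempt from Commercial Registration.
(d) revenue $975,000 > $900,000 → exempt from Commercial Registration.
(e) hosts events open to the public; revenue $975,000 < $1,250,000 → exempt from Compliance Permit.
(f) offers tattoo or body-art services; revenue $975,000 ≥ $850,000 → Commercial Authorization required.
(g) revenue $975,000 ≤ $2,850,000 → High-Revenue Permit not required.
(h) revenue $975,000 ≥ $800,000 → Regulatory License not required.
(i) revenue $975,000 ≤ $2,525,000 → High-Revenue Authorization not required.
(j) offers tattoo or body-art services; hosts events open to the public → Commercial Registration required.
(k) hosts events open to the public; revenue $975,000 ≤ $1,425,000; offers tattoo or body-art services → General Business Permit not required.
(l) offers tattoo or body-art services → Compliance Permit required.
(m) revenue $975,000 > $300,000 → Compliance License required.
(n) revenue $975,000 ≤ $1,300,000 → Operating Authorization not required.

Commercial Authorization, Compliance License, High-Revenue License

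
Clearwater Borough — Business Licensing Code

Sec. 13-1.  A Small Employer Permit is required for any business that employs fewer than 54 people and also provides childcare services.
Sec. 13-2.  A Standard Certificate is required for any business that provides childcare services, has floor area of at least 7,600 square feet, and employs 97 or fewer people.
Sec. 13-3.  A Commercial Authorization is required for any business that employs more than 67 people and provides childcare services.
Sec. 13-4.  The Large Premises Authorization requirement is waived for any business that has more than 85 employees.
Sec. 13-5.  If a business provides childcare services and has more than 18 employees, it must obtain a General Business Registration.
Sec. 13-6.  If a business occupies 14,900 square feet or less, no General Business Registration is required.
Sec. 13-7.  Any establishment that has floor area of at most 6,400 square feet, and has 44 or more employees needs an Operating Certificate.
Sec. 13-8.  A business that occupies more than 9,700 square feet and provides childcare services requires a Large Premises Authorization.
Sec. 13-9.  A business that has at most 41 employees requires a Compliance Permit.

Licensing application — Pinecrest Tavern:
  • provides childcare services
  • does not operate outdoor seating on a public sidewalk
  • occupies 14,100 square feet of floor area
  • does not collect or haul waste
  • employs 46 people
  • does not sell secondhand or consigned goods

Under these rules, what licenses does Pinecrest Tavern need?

Large Premises Authorization, Small Employer Permit, Standard Certificate

Sec. 13-1. employees 46 < 54; provides childcare services → Small Employer Permit required.
Sec. 13-2. provides childcare services; floor area 14,100 square feet ≥ 7,600 square feet; employees 46 ≤ 97 → Standard Certificate required.
Sec. 13-3. employees 46 ≤ 67; provides childcare services → Commercial Authorization not required.
Sec. 13-4. employees 46 ≤ 85 → Large Premises Authorization exemption does not apply.
Sec. 13-5. provides childcare services; employees 46 > 18 → General Business Registration required.
Sec. 13-6. floor area 14,100 square feet ≤ 14,900 square feet → exempt from General Business Registration.
Sec. 13-7. floor area 14,100 square feet > 6,400 square feet; employees 46 ≥ 44 → Operating Certificate not required.
Sec. 13-8. floor area 14,100 square feet > 9,700 square feet; provides childcare services → Large Premises Authorization required.
Sec. 13-9. employees 46 > 41 → Compliance Permit not required.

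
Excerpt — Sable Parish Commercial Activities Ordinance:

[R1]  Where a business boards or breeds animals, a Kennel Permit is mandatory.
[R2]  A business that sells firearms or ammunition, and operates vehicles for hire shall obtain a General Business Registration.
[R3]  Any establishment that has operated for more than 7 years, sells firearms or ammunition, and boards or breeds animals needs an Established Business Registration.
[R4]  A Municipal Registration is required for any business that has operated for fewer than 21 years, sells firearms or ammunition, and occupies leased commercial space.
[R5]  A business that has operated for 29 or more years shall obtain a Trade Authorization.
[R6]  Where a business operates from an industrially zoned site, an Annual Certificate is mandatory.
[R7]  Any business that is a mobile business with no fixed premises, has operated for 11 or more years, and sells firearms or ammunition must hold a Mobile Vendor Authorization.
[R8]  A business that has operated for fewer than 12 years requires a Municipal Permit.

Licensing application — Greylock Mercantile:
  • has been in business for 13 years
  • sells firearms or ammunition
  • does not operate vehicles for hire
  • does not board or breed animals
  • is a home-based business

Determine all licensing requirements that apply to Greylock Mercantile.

[R1] does not board or breed animals → Kennel Permit not required.
[R2] sells firearms or ammunition; does not operate vehicles for hire → General Business Registration not required.
[R3] years in business 13 > 7; sells firearms or ammunition; does not board or breed animals → Established Business Registration not required.
[R4] years in business 13 < 21; sells firearms or ammunition; is a home-based business (not: occupies leased commercial space) → Municipal Registration not required.
[R5] years in business 13 < 29 → Trade Authorization not required.
[R6] is a home-based business (not: operates from an industrially zoned site) → Annual Certificate not required.
[R7] is a home-based business (not: is a mobile business with no fixed premises); years in business 13 ≥ 11; sells firearms or ammunition → Mobile Vendor Authorization not required.
[R8] years in business 13 ≥ 12 → Municipal Permit not required.

None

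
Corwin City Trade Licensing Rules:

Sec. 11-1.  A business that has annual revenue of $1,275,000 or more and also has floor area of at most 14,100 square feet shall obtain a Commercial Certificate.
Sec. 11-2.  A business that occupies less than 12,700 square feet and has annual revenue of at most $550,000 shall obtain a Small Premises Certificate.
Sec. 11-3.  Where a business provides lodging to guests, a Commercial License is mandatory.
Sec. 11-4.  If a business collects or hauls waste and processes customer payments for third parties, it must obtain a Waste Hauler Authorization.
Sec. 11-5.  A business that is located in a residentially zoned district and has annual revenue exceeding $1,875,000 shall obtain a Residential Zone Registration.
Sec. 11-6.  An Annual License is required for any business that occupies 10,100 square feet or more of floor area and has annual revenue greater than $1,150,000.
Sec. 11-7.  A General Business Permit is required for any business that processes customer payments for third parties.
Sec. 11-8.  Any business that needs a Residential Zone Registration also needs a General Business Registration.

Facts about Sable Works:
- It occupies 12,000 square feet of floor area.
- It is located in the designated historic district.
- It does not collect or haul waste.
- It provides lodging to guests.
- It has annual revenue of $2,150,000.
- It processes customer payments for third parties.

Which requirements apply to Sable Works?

Sec. 11-1. revenue $2,150,000 ≥ $1,275,000; floor area 12,000 square feet ≤ 14,100 square feet → Commercial Certificate required.
Sec. 11-2. floor area 12,000 square feet < 12,700 square feet; revenue $2,150,000 > $550,000 → Small Premises Certificate not required.
Sec. 11-3. provides lodging to guests → Commercial License required.
Sec. 11-4. does not collect or haul waste; processes customer payments for third parties → Waste Hauler Authorization not required.
Sec. 11-5. is located in the designated historic district (not: is located in a residentially zoned district); revenue $2,150,000 > $1,875,000 → Residential Zone Registration not required.
Sec. 11-6. floor area 12,000 square feet ≥ 10,100 square feet; revenue $2,150,000 > $1,150,000 → Annual License required.
Sec. 11-7. processes customer payments for third parties → General Business Permit required.
Sec. 11-8. Residential Zone Registration is not required → no effect.

Annual License, Commercial Certificate, Commercial License, General Business Permit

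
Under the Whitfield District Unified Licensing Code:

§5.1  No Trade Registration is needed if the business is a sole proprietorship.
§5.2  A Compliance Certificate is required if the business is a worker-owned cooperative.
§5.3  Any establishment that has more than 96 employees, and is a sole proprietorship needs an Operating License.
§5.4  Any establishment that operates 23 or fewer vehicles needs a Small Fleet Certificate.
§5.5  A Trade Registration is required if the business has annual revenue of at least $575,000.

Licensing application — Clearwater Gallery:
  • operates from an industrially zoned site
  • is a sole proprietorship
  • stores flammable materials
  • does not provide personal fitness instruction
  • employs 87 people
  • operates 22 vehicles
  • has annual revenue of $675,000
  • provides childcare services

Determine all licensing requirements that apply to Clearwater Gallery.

Small Fleet Certificate

§5.1 is a sole proprietorship → exempt from Trade Registration.
§5.2 is a sole proprietorship (not: is a worker-owned cooperative) → Compliance Certificate not required.
§5.3 employees 87 ≤ 96; is a sole proprietorship → Operating License not required.
§5.4 vehicles 22 ≤ 23 → Small Fleet Certificate required.
§5.5 revenue $675,000 ≥ $575,000 → Trade Registration required.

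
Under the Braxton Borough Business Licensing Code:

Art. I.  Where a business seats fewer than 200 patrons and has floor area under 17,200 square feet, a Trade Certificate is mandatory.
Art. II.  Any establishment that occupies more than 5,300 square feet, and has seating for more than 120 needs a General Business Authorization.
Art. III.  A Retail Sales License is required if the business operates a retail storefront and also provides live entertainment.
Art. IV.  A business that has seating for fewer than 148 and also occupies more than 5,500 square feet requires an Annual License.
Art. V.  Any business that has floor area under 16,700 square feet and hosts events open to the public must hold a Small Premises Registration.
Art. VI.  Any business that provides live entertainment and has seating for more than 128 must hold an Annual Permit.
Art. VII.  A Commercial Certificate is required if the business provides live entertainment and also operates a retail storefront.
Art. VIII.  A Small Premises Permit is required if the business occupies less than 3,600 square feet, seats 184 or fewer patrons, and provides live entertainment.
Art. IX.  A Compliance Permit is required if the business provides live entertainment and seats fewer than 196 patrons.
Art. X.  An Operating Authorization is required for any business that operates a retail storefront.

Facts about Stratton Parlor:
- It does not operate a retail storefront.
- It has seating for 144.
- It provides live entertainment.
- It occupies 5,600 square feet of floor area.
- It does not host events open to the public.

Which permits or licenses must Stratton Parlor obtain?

Annual License, Annual Permit, Compliance Permit, General Business Authorization, Trade Certificate

Art. I. seating 144 < 200; floor area 5,600 square feet < 17,200 square feet → Trade Certificate required.
Art. II. floor area 5,600 square feet > 5,300 square feet; seating 144 > 120 → General Business Authorization required.
Art. III. does not operate a retail storefront; provides live entertainment → Retail Sales License not required.
Art. IV. seating 144 < 148; floor area 5,600 square feet > 5,500 square feet → Annual License required.
Art. V. floor area 5,600 square feet < 16,700 square feet; does not host events open to the public → Small Premises Registration not required.
Art. VI. provides live entertainment; seating 144 > 128 → Annual Permit required.
Art. VII. provides live entertainment; does not operate a retail storefront → Commercial Certificate not required.
Art. VIII. floor area 5,600 square feet ≥ 3,600 square feet; seating 144 ≤ 184; provides live entertainment → Small Premises Permit not required.
Art. IX. provides live entertainment; seating 144 < 196 → Compliance Permit required.
Art. X. does not operate a retail storefront → Operating Authorization not required.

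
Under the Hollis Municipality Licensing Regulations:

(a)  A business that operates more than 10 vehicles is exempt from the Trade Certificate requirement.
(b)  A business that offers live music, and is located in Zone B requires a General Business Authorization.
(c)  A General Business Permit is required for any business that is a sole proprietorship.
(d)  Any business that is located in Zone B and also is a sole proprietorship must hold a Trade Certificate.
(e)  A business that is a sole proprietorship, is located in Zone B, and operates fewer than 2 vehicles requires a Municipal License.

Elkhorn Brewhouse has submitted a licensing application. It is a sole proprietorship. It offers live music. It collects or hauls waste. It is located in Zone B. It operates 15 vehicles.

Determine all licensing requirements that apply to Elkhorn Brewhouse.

General Business Authorization, General Business Permit

(a) vehicles 15 > 10 → exempt from Trade Certificate.
(b) offers live music; is located in Zone B → General Business Authorization required.
(c) is a sole proprietorship → General Business Permit required.
(d) is located in Zone B; is a sole proprietorship → Trade Certificate required.
(e) is a sole proprietorship; is located in Zone B; vehicles 15 ≥ 2 → Municipal License not required.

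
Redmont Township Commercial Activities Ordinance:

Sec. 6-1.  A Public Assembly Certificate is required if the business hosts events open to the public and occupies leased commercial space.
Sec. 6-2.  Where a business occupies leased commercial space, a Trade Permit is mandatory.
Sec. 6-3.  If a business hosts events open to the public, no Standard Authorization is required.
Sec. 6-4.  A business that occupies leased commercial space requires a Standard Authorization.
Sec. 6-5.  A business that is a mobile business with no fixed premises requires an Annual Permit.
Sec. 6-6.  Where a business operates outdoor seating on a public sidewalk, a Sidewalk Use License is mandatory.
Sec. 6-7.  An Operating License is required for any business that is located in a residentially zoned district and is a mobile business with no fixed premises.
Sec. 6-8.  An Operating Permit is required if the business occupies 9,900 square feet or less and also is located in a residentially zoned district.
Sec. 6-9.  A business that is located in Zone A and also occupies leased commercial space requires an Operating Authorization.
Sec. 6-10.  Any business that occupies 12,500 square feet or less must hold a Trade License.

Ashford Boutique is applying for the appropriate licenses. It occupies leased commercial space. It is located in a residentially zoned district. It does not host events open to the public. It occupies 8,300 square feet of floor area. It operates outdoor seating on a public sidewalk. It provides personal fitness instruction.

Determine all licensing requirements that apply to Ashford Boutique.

Operating Permit, Sidewalk Use License, Standard Authorization, Trade License, Trade Permit

Sec. 6-1. does not host events open to the public; occupies leased commercial space → Public Assembly Certificate not required.
Sec. 6-2. occupies leased commercial space → Trade Permit required.
Sec. 6-3. does not host events open to the public → Standard Authorization exemption does not apply.
Sec. 6-4. occupies leased commercial space → Standard Authorization required.
Sec. 6-5. occupies leased commercial space (not: is a mobile business with no fixed premises) → Annual Permit not required.
Sec. 6-6. operates outdoor seating on a public sidewalk → Sidewalk Use License required.
Sec. 6-7. is located in a residentially zoned district; occupies leased commercial space (not: is a mobile business with no fixed premises) → Operating License not required.
Sec. 6-8. floor area 8,300 square feet ≤ 9,900 square feet; is located in a residentially zoned district → Operating Permit required.
Sec. 6-9. is located in a residentially zoned district (not: is located in Zone A); occupies leased commercial space → Operating Authorization not required.
Sec. 6-10. floor area 8,300 square feet ≤ 12,500 square feet → Trade License required.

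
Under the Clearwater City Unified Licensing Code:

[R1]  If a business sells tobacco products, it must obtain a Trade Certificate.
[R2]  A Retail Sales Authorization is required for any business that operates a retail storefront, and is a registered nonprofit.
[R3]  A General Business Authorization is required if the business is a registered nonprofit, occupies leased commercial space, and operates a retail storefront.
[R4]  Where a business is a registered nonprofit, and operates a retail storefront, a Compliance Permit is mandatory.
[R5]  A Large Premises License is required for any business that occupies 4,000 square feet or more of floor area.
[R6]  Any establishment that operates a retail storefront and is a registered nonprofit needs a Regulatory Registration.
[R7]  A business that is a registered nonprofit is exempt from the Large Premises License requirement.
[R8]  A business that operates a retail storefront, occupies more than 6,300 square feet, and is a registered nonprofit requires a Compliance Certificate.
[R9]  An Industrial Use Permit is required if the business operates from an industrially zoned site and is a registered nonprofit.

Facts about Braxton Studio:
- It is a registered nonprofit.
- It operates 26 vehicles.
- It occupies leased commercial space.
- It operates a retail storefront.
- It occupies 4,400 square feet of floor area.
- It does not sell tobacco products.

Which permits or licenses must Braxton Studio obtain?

[R1] does not sell tobacco products → Trade Certificate not required.
[R2] operates a retail storefront; is a registered nonprofit → Retail Sales Authorization required.
[R3] is a registered nonprofit; occupies leased commercial space; operates a retail storefront → General Business Authorization required.
[R4] is a registered nonprofit; operates a retail storefront → Compliance Permit required.
[R5] floor area 4,400 square feet ≥ 4,000 square feet → Large Premises License required.
[R6] operates a retail storefront; is a registered nonprofit → Regulatory Registration required.
[R7] is a registered nonprofit → exempt from Large Premises License.
[R8] operates a retail storefront; floor area 4,400 square feet ≤ 6,300 square feet; is a registered nonprofit → Compliance Certificate not required.
[R9] occupies leased commercial space (not: operates from an industrially zoned site); is a registered nonprofit → Industrial Use Permit not required.

Compliance Permit, General Business Authorization, Regulatory Registration, Retail Sales Authorization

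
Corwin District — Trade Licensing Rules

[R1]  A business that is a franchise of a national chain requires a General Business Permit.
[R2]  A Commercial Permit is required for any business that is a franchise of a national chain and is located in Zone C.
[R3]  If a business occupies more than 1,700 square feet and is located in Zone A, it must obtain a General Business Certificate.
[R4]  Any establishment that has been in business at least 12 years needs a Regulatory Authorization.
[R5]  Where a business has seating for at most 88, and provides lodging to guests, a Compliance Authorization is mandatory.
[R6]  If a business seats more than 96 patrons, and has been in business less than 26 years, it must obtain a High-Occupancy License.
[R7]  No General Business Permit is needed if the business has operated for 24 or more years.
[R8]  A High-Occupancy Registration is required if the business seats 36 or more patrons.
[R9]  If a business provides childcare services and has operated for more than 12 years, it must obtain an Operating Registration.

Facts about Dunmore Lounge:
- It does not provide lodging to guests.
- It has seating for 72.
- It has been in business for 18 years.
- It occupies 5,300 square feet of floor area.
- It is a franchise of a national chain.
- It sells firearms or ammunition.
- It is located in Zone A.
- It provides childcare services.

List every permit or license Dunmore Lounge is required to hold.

[R1] is a franchise of a national chain → General Business Permit required.
[R2] is a franchise of a national chain; is located in Zone A (not: is located in Zone C) → Commercial Permit not required.
[R3] floor area 5,300 square feet > 1,700 square feet; is located in Zone A → General Business Certificate required.
[R4] years in business 18 ≥ 12 → Regulatory Authorization required.
[R5] seating 72 ≤ 88; does not provide lodging to guests → Compliance Authorization not required.
[R6] seating 72 ≤ 96; years in business 18 < 26 → High-Occupancy License not required.
[R7] years in business 18 < 24 → General Business Permit exemption does not apply.
[R8] seating 72 ≥ 36 → High-Occupancy Registration required.
[R9] provides childcare services; years in business 18 > 12 → Operating Registration required.

General Business Certificate, General Business Permit, High-Occupancy Registration, Operating Registration, Regulatory Authorization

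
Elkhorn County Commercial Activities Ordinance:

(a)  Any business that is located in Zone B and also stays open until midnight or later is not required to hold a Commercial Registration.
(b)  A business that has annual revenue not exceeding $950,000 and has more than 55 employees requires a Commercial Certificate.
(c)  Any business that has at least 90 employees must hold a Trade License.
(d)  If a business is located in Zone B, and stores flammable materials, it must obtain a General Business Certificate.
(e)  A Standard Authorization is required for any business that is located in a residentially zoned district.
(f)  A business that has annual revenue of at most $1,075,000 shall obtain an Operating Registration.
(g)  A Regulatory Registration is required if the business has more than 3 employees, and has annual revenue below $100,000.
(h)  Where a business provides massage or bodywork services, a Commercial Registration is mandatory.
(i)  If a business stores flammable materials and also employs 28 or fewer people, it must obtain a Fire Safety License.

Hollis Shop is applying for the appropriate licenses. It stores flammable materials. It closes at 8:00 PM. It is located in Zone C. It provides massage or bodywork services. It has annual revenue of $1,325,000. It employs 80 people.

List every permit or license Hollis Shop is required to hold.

(a) is located in Zone C (not: is located in Zone B); closes 8:00 PM, at/before midnight → Commercial Registration exemption does not apply.
(b) revenue $1,325,000 > $950,000; employees 80 > 55 → Commercial Certificate not required.
(c) employees 80 < 90 → Trade License not required.
(d) is located in Zone C (not: is located in Zone B); stores flammable materials → General Business Certificate not required.
(e) is located in Zone C (not: is located in a residentially zoned district) → Standard Authorization not required.
(f) revenue $1,325,000 > $1,075,000 → Operating Registration not required.
(g) employees 80 > 3; revenue $1,325,000 ≥ $100,000 → Regulatory Registration not required.
(h) provides massage or bodywork services → Commercial Registration required.
(i) stores flammable materials; employees 80 > 28 → Fire Safety License not required.

Commercial Registration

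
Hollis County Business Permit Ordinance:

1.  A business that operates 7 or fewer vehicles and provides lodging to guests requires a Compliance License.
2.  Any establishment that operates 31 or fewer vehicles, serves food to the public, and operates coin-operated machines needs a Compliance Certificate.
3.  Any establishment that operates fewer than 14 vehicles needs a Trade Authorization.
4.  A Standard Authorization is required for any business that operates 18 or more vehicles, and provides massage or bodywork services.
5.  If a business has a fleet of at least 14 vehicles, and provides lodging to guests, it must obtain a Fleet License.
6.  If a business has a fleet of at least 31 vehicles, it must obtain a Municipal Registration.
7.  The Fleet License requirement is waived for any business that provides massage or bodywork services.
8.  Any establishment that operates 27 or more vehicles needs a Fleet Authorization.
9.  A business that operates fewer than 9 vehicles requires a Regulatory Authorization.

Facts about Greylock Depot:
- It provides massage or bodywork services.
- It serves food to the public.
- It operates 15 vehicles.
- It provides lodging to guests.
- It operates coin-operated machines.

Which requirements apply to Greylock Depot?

1. vehicles 15 > 7; provides lodging to guests → Compliance License not required.
2. vehicles 15 ≤ 31; serves food to the public; operates coin-operated machines → Compliance Certificate required.
3. vehicles 15 ≥ 14 → Trade Authorization not required.
4. vehicles 15 < 18; provides massage or bodywork services → Standard Authorization not required.
5. vehicles 15 ≥ 14; provides lodging to guests → Fleet License required.
6. vehicles 15 < 31 → Municipal Registration not required.
7. provides massage or bodywork services → exempt from Fleet License.
8. vehicles 15 < 27 → Fleet Authorization not required.
9. vehicles 15 ≥ 9 → Regulatory Authorization not required.

Compliance Certificate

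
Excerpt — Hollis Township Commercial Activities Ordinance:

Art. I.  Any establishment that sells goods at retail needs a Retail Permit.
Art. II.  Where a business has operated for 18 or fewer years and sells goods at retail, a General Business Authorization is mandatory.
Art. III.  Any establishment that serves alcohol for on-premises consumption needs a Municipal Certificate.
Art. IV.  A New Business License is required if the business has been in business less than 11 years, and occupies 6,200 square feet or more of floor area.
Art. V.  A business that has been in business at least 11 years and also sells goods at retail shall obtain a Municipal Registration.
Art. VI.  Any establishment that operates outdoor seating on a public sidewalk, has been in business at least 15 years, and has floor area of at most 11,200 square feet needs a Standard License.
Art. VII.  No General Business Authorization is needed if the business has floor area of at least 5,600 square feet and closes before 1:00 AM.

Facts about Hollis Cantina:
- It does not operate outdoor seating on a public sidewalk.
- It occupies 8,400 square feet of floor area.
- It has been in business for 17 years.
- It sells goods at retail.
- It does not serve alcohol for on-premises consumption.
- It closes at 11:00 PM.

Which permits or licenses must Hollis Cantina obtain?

Municipal Registration, Retail Permit

Art. I. sells goods at retail → Retail Permit required.
Art. II. years in business 17 ≤ 18; sells goods at retail → General Business Authorization required.
Art. III. does not serve alcohol for on-premises consumption → Municipal Certificate not required.
Art. IV. years in business 17 ≥ 11; floor area 8,400 square feet ≥ 6,200 square feet → New Business License not required.
Art. V. years in business 17 ≥ 11; sells goods at retail → Municipal Registration required.
Art. VI. does not operate outdoor seating on a public sidewalk; years in business 17 ≥ 15; floor area 8,400 square feet ≤ 11,200 square feet → Standard License not required.
Art. VII. floor area 8,400 square feet ≥ 5,600 square feet; closes 11:00 PM, at/before 1:00 AM → exempt from General Business Authorization.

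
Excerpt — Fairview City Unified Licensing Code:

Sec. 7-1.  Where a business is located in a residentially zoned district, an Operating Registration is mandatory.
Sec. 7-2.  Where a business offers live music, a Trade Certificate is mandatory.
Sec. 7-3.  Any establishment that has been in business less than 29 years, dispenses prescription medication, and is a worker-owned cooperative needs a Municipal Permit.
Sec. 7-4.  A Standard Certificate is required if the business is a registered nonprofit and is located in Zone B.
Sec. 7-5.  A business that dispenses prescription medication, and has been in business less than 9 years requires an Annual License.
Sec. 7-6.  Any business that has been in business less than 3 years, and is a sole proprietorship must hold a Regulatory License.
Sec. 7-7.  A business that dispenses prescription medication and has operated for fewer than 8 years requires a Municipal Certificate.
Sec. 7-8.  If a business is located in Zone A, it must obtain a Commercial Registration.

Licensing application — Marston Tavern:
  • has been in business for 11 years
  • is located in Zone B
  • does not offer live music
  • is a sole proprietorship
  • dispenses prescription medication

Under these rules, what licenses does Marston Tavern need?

None

Sec. 7-1. is located in Zone B (not: is located in a residentially zoned district) → Operating Registration not required.
Sec. 7-2. does not offer live music → Trade Certificate not required.
Sec. 7-3. years in business 11 < 29; dispenses prescription medication; is a sole proprietorship (not: is a worker-owned cooperative) → Municipal Permit not required.
Sec. 7-4. is a sole proprietorship (not: is a registered nonprofit); is located in Zone B → Standard Certificate not required.
Sec. 7-5. dispenses prescription medication; years in business 11 ≥ 9 → Annual License not required.
Sec. 7-6. years in business 11 ≥ 3; is a sole proprietorship → Regulatory License not required.
Sec. 7-7. dispenses prescription medication; years in business 11 ≥ 8 → Municipal Certificate not required.
Sec. 7-8. is located in Zone B (not: is located in Zone A) → Commercial Registration not required.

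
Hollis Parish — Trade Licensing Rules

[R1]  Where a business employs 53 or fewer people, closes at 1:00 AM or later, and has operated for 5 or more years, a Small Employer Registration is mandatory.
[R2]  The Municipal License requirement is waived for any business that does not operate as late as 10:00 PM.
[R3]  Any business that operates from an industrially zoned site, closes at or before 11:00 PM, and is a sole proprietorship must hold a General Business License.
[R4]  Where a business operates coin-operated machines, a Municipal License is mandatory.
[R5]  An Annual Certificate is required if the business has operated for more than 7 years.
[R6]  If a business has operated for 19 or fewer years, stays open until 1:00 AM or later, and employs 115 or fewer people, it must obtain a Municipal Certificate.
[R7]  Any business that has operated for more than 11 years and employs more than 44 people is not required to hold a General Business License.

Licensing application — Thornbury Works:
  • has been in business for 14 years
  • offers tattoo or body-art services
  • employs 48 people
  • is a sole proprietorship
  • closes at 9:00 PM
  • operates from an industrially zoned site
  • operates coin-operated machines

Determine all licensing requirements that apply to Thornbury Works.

[R1] employees 48 ≤ 53; closes 9:00 PM, at/before 1:00 AM; years in business 14 ≥ 5 → Small Employer Registration not required.
[R2] closes 9:00 PM, at/before 10:00 PM → exempt from Municipal License.
[R3] operates from an industrially zoned site; closes 9:00 PM, at/before 11:00 PM; is a sole proprietorship → General Business License required.
[R4] operates coin-operated machines → Municipal License required.
[R5] years in business 14 > 7 → Annual Certificate required.
[R6] years in business 14 ≤ 19; closes 9:00 PM, at/before 1:00 AM; employees 48 ≤ 115 → Municipal Certificate not required.
[R7] years in business 14 > 11; employees 48 > 44 → exempt from General Business License.

Annual Certificate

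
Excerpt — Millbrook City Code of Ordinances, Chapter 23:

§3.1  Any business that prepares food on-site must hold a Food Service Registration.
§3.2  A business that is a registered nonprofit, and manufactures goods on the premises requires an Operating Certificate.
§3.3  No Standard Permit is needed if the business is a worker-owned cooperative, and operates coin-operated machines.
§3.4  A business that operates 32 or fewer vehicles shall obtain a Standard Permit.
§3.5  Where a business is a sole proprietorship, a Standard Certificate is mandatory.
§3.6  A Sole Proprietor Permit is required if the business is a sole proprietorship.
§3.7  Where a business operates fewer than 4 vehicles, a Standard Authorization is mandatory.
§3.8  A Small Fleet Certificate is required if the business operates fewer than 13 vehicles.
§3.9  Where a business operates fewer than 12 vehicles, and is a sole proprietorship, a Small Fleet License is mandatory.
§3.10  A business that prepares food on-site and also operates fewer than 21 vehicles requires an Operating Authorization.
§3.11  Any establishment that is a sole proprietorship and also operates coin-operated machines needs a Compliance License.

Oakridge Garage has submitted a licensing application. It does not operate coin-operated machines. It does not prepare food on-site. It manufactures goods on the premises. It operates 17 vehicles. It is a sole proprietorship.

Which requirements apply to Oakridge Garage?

Sole Proprietor Permit, Standard Certificate, Standard Permit

§3.1 does not prepare food on-site → Food Service Registration not required.
§3.2 is a sole proprietorship (not: is a registered nonprofit); manufactures goods on the premises → Operating Certificate not required.
§3.3 is a sole proprietorship (not: is a worker-owned cooperative); does not operate coin-operated machines → Standard Permit exemption does not apply.
§3.4 vehicles 17 ≤ 32 → Standard Permit required.
§3.5 is a sole proprietorship → Standard Certificate required.
§3.6 is a sole proprietorship → Sole Proprietor Permit required.
§3.7 vehicles 17 ≥ 4 → Standard Authorization not required.
§3.8 vehicles 17 ≥ 13 → Small Fleet Certificate not required.
§3.9 vehicles 17 ≥ 12; is a sole proprietorship → Small Fleet License not required.
§3.10 does not prepare food on-site; vehicles 17 < 21 → Operating Authorization not required.
§3.11 is a sole proprietorship; does not operate coin-operated machines → Compliance License not required.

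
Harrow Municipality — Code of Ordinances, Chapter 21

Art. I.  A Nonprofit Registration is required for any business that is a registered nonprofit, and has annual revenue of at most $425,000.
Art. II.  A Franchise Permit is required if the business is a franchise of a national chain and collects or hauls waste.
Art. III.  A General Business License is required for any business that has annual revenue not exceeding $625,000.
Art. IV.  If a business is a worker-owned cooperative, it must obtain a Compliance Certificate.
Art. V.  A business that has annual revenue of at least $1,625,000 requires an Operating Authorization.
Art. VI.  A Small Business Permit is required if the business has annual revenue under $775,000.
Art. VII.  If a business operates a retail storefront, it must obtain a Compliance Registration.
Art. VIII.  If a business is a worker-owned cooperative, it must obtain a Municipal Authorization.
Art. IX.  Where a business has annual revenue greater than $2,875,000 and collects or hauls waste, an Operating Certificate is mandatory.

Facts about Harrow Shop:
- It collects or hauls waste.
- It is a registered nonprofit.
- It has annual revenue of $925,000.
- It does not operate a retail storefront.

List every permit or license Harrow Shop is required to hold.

None

Art. I. is a registered nonprofit; revenue $925,000 > $425,000 → Nonprofit Registration not required.
Art. II. is a registered nonprofit (not: is a franchise of a national chain); collects or hauls waste → Franchise Permit not required.
Art. III. revenue $925,000 > $625,000 → General Business License not required.
Art. IV. is a registered nonprofit (not: is a worker-owned cooperative) → Compliance Certificate not required.
Art. V. revenue $925,000 < $1,625,000 → Operating Authorization not required.
Art. VI. revenue $925,000 ≥ $775,000 → Small Business Permit not required.
Art. VII. does not operate a retail storefront → Compliance Registration not required.
Art. VIII. is a registered nonprofit (not: is a worker-owned cooperative) → Municipal Authorization not required.
Art. IX. revenue $925,000 ≤ $2,875,000; collects or hauls waste → Operating Certificate not required.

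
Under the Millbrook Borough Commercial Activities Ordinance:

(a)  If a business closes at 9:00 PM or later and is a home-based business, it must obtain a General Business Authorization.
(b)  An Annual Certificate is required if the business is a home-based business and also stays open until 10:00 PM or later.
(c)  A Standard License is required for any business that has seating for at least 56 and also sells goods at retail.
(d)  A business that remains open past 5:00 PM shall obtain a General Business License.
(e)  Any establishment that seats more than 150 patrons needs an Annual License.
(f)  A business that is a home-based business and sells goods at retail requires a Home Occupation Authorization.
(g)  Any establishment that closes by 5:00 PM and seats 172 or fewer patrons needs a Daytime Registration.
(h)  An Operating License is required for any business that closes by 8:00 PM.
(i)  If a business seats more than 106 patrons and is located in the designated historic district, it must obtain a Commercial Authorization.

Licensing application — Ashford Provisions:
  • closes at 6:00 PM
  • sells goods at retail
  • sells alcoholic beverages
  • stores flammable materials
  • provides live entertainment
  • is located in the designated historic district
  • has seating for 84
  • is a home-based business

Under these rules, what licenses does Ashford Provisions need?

General Business License, Home Occupation Authorization, Operating License, Standard License

(a) closes 6:00 PM, at/before 9:00 PM; is a home-based business → General Business Authorization not required.
(b) is a home-based business; closes 6:00 PM, at/before 10:00 PM → Annual Certificate not required.
(c) seating 84 ≥ 56; sells goods at retail → Standard License required.
(d) closes 6:00 PM, after 5:00 PM → General Business License required.
(e) seating 84 ≤ 150 → Annual License not required.
(f) is a home-based business; sells goods at retail → Home Occupation Authorization required.
(g) closes 6:00 PM, after 5:00 PM; seating 84 ≤ 172 → Daytime Registration not required.
(h) closes 6:00 PM, at/before 8:00 PM → Operating License required.
(i) seating 84 ≤ 106; is located in the designated historic district → Commercial Authorization not required.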